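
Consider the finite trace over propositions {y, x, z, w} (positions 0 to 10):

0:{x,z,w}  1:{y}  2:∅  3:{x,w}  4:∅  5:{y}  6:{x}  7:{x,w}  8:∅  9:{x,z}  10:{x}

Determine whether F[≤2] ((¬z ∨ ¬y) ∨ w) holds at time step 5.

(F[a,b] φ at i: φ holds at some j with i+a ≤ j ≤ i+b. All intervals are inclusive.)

True

Check ((¬z ∨ ¬y) ∨ w) at each j in [5,7]:
  j=5: true
  j=6: true
  j=7: true
Found at j=5 → formula holds.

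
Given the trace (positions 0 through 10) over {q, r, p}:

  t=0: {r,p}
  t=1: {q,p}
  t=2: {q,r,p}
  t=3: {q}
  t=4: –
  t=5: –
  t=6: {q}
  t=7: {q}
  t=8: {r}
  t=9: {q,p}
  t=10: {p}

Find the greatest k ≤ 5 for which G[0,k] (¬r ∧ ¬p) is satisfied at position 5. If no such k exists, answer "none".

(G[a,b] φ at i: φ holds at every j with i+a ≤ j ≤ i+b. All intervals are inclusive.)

(¬r ∧ ¬p) must hold from j=5 onward; find where it first fails.
  j=5: holds
  j=6: holds
  j=7: holds
  j=8: fails
Holds on [5,7], so largest k = 2.

2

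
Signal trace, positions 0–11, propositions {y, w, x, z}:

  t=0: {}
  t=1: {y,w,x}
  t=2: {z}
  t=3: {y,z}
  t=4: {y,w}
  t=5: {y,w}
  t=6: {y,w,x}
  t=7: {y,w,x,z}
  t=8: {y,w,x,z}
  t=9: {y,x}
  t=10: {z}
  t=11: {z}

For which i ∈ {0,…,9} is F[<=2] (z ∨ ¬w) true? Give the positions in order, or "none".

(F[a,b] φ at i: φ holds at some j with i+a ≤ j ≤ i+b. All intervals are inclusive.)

Evaluate at each i in [0,9]:
  i=0: ✓ (witness j=0)
  i=1: ✓ (witness j=2)
  i=2: ✓ (witness j=2)
  i=3: ✓ (witness j=3)
  i=4: ✗ (none in [4,6])
  i=5: ✓ (witness j=7)
  i=6: ✓ (witness j=7)
  i=7: ✓ (witness j=7)
  i=8: ✓ (witness j=8)
  i=9: ✓ (witness j=9)

0, 1, 2, 3, 5, 6, 7, 8, 9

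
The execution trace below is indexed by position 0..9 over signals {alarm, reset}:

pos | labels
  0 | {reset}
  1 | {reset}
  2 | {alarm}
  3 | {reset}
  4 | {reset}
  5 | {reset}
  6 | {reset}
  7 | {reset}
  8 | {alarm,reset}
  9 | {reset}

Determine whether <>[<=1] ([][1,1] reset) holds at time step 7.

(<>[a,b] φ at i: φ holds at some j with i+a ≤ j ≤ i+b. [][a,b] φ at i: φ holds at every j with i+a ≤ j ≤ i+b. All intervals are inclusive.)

Check [][1,1] reset at each j in [7,8]:
  j=7: holds on [8,8]
  j=8: holds on [9,9]
Found at j=7 → formula holds.

True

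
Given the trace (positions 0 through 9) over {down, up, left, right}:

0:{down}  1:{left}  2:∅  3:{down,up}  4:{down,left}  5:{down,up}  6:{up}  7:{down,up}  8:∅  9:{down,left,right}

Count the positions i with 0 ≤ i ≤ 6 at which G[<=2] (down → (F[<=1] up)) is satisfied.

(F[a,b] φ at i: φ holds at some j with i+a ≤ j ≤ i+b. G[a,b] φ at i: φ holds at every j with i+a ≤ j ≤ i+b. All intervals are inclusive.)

6

Evaluate at each i in [0,6]:
  i=0: ✗ (fails at j=0)
  i=1: ✓ (all of [1,3])
  i=2: ✓ (all of [2,4])
  i=3: ✓ (all of [3,5])
  i=4: ✓ (all of [4,6])
  i=5: ✓ (all of [5,7])
  i=6: ✓ (all of [6,8])
Positions where it holds: {1, 2, 3, 4, 5, 6} → 6.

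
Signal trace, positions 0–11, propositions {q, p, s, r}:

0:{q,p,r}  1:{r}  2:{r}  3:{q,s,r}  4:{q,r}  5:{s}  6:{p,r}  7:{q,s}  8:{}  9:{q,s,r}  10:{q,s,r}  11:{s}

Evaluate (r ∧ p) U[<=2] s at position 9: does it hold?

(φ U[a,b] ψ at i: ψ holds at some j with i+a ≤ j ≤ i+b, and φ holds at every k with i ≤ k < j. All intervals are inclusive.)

Yes

Need some j in [9,11] with s, and (r ∧ p) at every k in [9,j-1].
  j=9: s holds; no prefix to check → satisfied.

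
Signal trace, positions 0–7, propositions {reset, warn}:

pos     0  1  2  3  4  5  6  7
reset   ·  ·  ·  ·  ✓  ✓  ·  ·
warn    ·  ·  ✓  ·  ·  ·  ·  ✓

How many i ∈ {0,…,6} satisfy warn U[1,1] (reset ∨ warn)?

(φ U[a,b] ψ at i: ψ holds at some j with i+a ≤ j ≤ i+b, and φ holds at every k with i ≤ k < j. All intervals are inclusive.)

Evaluate at each i in [0,6]:
  i=0: ✗ (no rhs in [1,1])
  i=1: ✗ (lhs fails at k=1 before rhs at j=2)
  i=2: ✗ (no rhs in [3,3])
  i=3: ✗ (lhs fails at k=3 before rhs at j=4)
  i=4: ✗ (lhs fails at k=4 before rhs at j=5)
  i=5: ✗ (no rhs in [6,6])
  i=6: ✗ (lhs fails at k=6 before rhs at j=7)
Positions where it holds: {} → 0.

0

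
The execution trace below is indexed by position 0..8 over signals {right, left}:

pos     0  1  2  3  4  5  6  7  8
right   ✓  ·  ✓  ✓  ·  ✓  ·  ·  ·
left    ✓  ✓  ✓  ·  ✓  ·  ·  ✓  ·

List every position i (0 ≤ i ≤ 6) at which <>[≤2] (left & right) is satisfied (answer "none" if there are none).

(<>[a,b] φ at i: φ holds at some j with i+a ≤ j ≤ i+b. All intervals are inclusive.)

Evaluate at each i in [0,6]:
  i=0: ✓ (witness j=0)
  i=1: ✓ (witness j=2)
  i=2: ✓ (witness j=2)
  i=3: ✗ (none in [3,5])
  i=4: ✗ (none in [4,6])
  i=5: ✗ (none in [5,7])
  i=6: ✗ (none in [6,8])

0, 1, 2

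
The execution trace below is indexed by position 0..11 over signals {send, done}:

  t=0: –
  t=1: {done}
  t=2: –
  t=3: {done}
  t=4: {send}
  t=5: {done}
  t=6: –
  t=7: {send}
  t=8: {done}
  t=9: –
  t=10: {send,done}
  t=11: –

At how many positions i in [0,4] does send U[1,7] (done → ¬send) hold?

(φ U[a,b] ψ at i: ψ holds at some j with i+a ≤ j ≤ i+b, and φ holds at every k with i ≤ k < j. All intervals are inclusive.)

1

Evaluate at each i in [0,4]:
  i=0: ✗ (lhs fails at k=0 before rhs at j=1)
  i=1: ✗ (lhs fails at k=1 before rhs at j=2)
  i=2: ✗ (lhs fails at k=2 before rhs at j=3)
  i=3: ✗ (lhs fails at k=3 before rhs at j=4)
  i=4: ✓ (rhs at j=5; lhs holds on [4,4])
Positions where it holds: {4} → 1.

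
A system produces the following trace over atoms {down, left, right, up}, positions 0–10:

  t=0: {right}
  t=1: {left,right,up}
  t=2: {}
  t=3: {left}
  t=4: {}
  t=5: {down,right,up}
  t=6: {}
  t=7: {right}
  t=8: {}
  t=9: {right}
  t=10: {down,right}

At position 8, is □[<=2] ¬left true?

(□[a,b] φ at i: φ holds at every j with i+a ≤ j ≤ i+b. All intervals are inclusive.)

Check ¬left at every j in [8,10]:
  j=8: true
  j=9: true
  j=10: true
All positions satisfy it → formula holds.

Holds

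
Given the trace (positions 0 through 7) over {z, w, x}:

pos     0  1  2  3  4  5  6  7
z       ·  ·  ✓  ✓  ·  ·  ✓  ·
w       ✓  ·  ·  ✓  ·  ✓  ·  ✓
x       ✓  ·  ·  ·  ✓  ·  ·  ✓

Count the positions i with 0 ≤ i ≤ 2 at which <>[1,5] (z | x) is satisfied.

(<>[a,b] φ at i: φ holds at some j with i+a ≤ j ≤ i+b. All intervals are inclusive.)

3

Evaluate at each i in [0,2]:
  i=0: ✓ (witness j=2)
  i=1: ✓ (witness j=2)
  i=2: ✓ (witness j=3)
Positions where it holds: {0, 1, 2} → 3.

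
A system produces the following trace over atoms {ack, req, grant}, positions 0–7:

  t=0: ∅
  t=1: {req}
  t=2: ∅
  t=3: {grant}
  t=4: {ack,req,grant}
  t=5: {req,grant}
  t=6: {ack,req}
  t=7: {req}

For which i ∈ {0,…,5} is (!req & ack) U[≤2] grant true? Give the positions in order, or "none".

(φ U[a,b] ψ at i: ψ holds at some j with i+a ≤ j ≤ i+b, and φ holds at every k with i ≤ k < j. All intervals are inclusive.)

3, 4, 5

Evaluate at each i in [0,5]:
  i=0: ✗ (no rhs in [0,2])
  i=1: ✗ (lhs fails at k=1 before rhs at j=3)
  i=2: ✗ (lhs fails at k=2 before rhs at j=3)
  i=3: ✓ (rhs at j=3)
  i=4: ✓ (rhs at j=4)
  i=5: ✓ (rhs at j=5)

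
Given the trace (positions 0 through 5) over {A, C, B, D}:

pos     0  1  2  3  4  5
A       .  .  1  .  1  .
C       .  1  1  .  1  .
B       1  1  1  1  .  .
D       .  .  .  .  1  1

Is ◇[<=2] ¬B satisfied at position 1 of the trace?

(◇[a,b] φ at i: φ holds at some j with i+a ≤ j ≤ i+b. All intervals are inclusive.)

Does not hold

Check ¬B at each j in [1,3]:
  j=1: false
  j=2: false
  j=3: false
No position in the window satisfies it → formula fails.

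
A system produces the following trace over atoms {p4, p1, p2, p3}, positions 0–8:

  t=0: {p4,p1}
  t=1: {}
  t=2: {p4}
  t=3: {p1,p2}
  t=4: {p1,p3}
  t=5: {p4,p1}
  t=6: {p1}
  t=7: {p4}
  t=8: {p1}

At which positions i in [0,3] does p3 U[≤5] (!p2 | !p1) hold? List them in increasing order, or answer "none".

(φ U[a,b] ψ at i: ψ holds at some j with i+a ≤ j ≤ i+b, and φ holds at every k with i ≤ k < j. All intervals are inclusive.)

Evaluate at each i in [0,3]:
  i=0: ✓ (rhs at j=0)
  i=1: ✓ (rhs at j=1)
  i=2: ✓ (rhs at j=2)
  i=3: ✗ (lhs fails at k=3 before rhs at j=4)

0, 1, 2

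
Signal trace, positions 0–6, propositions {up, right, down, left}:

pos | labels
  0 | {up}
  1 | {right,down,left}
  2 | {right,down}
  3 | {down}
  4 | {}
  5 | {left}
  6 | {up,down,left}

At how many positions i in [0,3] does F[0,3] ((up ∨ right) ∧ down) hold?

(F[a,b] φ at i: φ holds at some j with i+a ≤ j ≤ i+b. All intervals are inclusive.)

Evaluate at each i in [0,3]:
  i=0: ✓ (witness j=1)
  i=1: ✓ (witness j=1)
  i=2: ✓ (witness j=2)
  i=3: ✓ (witness j=6)
Positions where it holds: {0, 1, 2, 3} → 4.

4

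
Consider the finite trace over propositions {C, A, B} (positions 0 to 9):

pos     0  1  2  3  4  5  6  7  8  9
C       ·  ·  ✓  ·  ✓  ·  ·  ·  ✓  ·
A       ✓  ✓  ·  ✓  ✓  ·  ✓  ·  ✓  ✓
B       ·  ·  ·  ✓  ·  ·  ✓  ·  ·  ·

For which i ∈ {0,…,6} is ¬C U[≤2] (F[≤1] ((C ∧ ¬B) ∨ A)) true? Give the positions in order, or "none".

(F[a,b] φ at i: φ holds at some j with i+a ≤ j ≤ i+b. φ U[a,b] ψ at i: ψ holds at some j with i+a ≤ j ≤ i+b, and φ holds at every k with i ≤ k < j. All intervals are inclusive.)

0, 1, 2, 3, 4, 5, 6

Evaluate at each i in [0,6]:
  i=0: ✓ (rhs at j=0)
  i=1: ✓ (rhs at j=1)
  i=2: ✓ (rhs at j=2)
  i=3: ✓ (rhs at j=3)
  i=4: ✓ (rhs at j=4)
  i=5: ✓ (rhs at j=5)
  i=6: ✓ (rhs at j=6)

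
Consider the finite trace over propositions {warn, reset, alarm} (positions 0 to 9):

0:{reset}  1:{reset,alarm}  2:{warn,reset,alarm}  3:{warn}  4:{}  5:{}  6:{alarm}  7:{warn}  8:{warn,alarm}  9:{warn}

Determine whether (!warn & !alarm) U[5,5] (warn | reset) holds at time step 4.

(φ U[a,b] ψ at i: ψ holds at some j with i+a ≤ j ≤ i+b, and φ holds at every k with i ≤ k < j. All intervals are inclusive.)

Need some j in [9,9] with (warn | reset), and (!warn & !alarm) at every k in [4,j-1].
  j=9: (warn | reset) holds, but (!warn & !alarm) fails at k=6 → not this j.
No j in the window works → until fails.

Does not hold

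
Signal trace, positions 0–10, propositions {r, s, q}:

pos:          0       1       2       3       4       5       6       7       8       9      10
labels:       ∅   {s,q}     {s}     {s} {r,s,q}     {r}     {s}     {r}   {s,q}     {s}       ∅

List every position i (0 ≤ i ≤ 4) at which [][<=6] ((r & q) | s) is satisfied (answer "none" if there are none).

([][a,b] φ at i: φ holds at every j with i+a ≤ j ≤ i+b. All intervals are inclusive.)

none

Evaluate at each i in [0,4]:
  i=0: ✗ (fails at j=0)
  i=1: ✗ (fails at j=5)
  i=2: ✗ (fails at j=5)
  i=3: ✗ (fails at j=5)
  i=4: ✗ (fails at j=5)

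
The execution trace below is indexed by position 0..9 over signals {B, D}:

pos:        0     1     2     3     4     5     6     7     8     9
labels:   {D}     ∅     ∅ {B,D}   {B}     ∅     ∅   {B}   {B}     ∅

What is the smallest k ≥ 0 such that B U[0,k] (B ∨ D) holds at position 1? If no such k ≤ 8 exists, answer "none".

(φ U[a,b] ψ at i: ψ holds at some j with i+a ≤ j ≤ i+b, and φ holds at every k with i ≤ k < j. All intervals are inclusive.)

Need earliest j ≥ 1 with (B ∨ D), and B at every k in [1,j-1].
  j=1: rhs fails.
  j=2: rhs fails.
  j=3: rhs holds but lhs fails at k=1.
  j=4: rhs holds but lhs fails at k=1.
  j=5: rhs fails.
  j=6: rhs fails.
  j=7: rhs holds but lhs fails at k=1.
  j=8: rhs holds but lhs fails at k=1.
  j=9: rhs fails.
No witness within the range → none.

none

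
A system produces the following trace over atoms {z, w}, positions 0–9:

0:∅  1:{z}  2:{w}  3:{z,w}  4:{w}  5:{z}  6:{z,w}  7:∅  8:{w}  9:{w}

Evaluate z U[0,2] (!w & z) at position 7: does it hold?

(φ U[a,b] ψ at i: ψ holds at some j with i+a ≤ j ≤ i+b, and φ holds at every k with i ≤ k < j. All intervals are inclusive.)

Need some j in [7,9] with (!w & z), and z at every k in [7,j-1].
  j=7: (!w & z) false.
  j=8: (!w & z) false.
  j=9: (!w & z) false.
No j in the window works → until fails.

Does not hold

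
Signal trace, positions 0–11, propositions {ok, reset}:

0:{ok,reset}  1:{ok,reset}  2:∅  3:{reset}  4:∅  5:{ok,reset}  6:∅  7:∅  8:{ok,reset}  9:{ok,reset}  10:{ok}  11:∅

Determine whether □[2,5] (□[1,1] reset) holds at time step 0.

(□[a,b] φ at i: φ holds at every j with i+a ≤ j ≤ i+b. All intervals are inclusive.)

Does not hold

Check □[1,1] reset at every j in [2,5]:
  j=2: holds on [3,3]
  j=3: fails at 4
  j=4: holds on [5,5]
  j=5: fails at 6
Fails at j=3 → formula fails.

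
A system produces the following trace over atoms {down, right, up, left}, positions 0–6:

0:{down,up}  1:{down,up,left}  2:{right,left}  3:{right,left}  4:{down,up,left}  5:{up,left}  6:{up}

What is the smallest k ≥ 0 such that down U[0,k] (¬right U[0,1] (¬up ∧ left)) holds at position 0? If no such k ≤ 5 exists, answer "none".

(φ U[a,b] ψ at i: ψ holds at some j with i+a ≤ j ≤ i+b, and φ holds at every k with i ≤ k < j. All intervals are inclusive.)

1

Need earliest j ≥ 0 with (¬right U[0,1] (¬up ∧ left)), and down at every k in [0,j-1].
  j=0: rhs fails.
  j=1: rhs holds; lhs holds on [0,0]. k = 1.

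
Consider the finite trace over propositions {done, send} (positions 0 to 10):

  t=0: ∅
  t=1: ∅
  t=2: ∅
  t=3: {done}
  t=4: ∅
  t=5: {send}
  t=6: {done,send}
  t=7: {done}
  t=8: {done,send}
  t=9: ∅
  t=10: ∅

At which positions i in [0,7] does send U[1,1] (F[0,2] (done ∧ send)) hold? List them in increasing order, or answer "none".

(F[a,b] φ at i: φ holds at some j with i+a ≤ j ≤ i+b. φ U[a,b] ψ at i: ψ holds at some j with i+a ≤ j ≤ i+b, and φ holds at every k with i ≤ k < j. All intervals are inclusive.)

Evaluate at each i in [0,7]:
  i=0: ✗ (no rhs in [1,1])
  i=1: ✗ (no rhs in [2,2])
  i=2: ✗ (no rhs in [3,3])
  i=3: ✗ (lhs fails at k=3 before rhs at j=4)
  i=4: ✗ (lhs fails at k=4 before rhs at j=5)
  i=5: ✓ (rhs at j=6; lhs holds on [5,5])
  i=6: ✓ (rhs at j=7; lhs holds on [6,6])
  i=7: ✗ (lhs fails at k=7 before rhs at j=8)

5, 6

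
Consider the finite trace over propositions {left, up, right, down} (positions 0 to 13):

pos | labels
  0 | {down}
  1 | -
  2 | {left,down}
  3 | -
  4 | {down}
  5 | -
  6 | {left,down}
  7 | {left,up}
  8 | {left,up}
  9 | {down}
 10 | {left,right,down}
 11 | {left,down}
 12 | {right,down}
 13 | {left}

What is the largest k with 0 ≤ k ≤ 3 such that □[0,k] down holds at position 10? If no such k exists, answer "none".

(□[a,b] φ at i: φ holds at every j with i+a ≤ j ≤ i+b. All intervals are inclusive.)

down must hold from j=10 onward; find where it first fails.
  j=10: holds
  j=11: holds
  j=12: holds
  j=13: fails
Holds on [10,12], so largest k = 2.

2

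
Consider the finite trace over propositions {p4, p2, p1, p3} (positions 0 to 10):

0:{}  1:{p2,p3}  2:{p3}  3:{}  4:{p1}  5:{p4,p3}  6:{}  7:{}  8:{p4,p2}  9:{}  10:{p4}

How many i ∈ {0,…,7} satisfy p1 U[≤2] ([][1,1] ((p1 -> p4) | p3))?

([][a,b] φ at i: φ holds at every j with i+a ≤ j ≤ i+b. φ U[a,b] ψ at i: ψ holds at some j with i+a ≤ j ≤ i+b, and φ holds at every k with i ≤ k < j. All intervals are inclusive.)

7

Evaluate at each i in [0,7]:
  i=0: ✓ (rhs at j=0)
  i=1: ✓ (rhs at j=1)
  i=2: ✓ (rhs at j=2)
  i=3: ✗ (lhs fails at k=3 before rhs at j=4)
  i=4: ✓ (rhs at j=4)
  i=5: ✓ (rhs at j=5)
  i=6: ✓ (rhs at j=6)
  i=7: ✓ (rhs at j=7)
Positions where it holds: {0, 1, 2, 4, 5, 6, 7} → 7.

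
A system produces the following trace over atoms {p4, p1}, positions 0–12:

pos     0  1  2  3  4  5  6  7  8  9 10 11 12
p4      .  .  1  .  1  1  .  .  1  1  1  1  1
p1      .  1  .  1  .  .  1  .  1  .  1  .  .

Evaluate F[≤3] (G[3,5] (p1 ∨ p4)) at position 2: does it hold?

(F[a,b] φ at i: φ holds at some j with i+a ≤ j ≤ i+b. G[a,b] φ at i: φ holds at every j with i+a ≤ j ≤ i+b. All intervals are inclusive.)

Check G[3,5] (p1 ∨ p4) at each j in [2,5]:
  j=2: fails at 7
  j=3: fails at 7
  j=4: fails at 7
  j=5: holds on [8,10]
Found at j=5 → formula holds.

Yes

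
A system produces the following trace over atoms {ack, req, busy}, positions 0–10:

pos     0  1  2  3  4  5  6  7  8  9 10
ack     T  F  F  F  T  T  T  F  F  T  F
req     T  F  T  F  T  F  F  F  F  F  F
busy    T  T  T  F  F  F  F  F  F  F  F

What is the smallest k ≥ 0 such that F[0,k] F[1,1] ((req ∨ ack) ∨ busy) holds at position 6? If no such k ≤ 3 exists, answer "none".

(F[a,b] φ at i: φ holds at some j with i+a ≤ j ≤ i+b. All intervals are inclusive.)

Scan j = 6,7,… for F[1,1] ((req ∨ ack) ∨ busy):
  j=6: fails
  j=7: fails
  j=8: holds
First hit at j=8, so smallest k = 8-6 = 2.

2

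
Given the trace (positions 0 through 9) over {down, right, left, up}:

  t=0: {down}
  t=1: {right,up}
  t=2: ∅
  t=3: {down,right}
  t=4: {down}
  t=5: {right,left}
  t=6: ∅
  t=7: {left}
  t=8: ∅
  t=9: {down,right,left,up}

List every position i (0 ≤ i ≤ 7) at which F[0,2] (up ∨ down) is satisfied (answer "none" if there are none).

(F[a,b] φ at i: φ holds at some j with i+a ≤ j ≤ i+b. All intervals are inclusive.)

Evaluate at each i in [0,7]:
  i=0: ✓ (witness j=0)
  i=1: ✓ (witness j=1)
  i=2: ✓ (witness j=3)
  i=3: ✓ (witness j=3)
  i=4: ✓ (witness j=4)
  i=5: ✗ (none in [5,7])
  i=6: ✗ (none in [6,8])
  i=7: ✓ (witness j=9)

0, 1, 2, 3, 4, 7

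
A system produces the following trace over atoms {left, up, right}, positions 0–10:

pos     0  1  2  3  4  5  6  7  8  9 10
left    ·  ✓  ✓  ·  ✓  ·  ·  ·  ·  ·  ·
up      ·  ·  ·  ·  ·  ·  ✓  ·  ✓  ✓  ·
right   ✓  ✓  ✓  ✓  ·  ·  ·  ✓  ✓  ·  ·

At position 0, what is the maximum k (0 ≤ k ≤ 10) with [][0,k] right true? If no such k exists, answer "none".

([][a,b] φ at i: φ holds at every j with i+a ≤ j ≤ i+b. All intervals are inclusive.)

3

right must hold from j=0 onward; find where it first fails.
  j=0: holds
  j=1: holds
  j=2: holds
  j=3: holds
  j=4: fails
Holds on [0,3], so largest k = 3.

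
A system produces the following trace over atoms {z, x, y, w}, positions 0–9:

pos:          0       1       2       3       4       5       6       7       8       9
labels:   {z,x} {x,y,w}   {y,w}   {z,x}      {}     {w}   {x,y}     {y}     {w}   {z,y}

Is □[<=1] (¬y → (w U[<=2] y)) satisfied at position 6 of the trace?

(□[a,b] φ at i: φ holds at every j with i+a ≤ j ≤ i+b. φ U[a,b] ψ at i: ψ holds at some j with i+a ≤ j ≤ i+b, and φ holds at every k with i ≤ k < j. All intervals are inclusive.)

Check (¬y → (w U[<=2] y)) at every j in [6,7]:
  j=6: antecedent false → ✓
  j=7: antecedent false → ✓
All positions satisfy it → formula holds.

Yes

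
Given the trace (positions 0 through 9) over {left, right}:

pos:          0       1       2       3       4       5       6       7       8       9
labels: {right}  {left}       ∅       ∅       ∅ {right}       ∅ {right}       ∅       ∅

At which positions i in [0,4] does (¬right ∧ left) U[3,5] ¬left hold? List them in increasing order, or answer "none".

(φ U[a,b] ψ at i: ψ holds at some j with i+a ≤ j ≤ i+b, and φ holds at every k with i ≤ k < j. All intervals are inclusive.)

none

Evaluate at each i in [0,4]:
  i=0: ✗ (lhs fails at k=0 before rhs at j=3)
  i=1: ✗ (lhs fails at k=2 before rhs at j=4)
  i=2: ✗ (lhs fails at k=2 before rhs at j=5)
  i=3: ✗ (lhs fails at k=3 before rhs at j=6)
  i=4: ✗ (lhs fails at k=4 before rhs at j=7)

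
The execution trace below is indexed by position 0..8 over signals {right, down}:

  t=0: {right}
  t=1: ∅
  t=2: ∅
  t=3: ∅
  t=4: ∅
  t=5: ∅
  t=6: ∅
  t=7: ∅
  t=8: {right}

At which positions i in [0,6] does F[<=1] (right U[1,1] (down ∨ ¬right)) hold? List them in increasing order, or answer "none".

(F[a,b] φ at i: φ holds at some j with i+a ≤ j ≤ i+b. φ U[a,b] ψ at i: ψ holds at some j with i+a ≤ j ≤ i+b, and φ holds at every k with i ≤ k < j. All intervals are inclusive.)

0

Evaluate at each i in [0,6]:
  i=0: ✓ (witness j=0)
  i=1: ✗ (none in [1,2])
  i=2: ✗ (none in [2,3])
  i=3: ✗ (none in [3,4])
  i=4: ✗ (none in [4,5])
  i=5: ✗ (none in [5,6])
  i=6: ✗ (none in [6,7])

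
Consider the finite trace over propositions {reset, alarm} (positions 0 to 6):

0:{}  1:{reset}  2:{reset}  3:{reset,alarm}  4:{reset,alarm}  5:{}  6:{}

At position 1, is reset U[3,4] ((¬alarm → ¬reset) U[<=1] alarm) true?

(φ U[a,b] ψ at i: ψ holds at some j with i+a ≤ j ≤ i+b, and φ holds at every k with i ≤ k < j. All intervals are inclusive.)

Need some j in [4,5] with ((¬alarm → ¬reset) U[<=1] alarm), and reset at every k in [1,j-1].
  j=4: ((¬alarm → ¬reset) U[<=1] alarm) holds; reset holds at every k in [1,3] → satisfied.

Holds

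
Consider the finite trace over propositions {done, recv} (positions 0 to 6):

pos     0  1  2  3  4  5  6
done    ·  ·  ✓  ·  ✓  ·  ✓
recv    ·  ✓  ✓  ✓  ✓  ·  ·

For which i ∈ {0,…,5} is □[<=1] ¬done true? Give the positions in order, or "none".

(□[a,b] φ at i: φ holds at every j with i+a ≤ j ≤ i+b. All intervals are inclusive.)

0

Evaluate at each i in [0,5]:
  i=0: ✓ (all of [0,1])
  i=1: ✗ (fails at j=2)
  i=2: ✗ (fails at j=2)
  i=3: ✗ (fails at j=4)
  i=4: ✗ (fails at j=4)
  i=5: ✗ (fails at j=6)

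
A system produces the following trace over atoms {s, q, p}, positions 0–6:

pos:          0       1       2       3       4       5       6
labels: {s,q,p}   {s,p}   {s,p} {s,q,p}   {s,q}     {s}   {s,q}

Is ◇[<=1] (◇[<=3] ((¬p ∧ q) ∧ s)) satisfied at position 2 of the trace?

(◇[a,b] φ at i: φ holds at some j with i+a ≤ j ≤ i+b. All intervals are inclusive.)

Check ◇[<=3] ((¬p ∧ q) ∧ s) at each j in [2,3]:
  j=2: holds (witness at 4)
  j=3: holds (witness at 4)
Found at j=2 → formula holds.

Yes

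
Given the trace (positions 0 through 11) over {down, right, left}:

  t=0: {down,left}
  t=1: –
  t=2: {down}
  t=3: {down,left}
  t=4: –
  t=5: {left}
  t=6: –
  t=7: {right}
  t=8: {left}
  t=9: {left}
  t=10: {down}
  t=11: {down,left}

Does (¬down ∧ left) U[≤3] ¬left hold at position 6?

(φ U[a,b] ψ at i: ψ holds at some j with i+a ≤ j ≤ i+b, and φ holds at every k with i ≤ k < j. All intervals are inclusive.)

Need some j in [6,9] with ¬left, and (¬down ∧ left) at every k in [6,j-1].
  j=6: ¬left holds; no prefix to check → satisfied.

Holds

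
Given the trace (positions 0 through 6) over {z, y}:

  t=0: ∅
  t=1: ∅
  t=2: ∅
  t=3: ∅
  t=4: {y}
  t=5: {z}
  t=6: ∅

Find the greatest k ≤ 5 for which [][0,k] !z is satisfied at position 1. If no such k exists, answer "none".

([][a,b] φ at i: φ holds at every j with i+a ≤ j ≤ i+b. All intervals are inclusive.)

3

!z must hold from j=1 onward; find where it first fails.
  j=1: holds
  j=2: holds
  j=3: holds
  j=4: holds
  j=5: fails
Holds on [1,4], so largest k = 3.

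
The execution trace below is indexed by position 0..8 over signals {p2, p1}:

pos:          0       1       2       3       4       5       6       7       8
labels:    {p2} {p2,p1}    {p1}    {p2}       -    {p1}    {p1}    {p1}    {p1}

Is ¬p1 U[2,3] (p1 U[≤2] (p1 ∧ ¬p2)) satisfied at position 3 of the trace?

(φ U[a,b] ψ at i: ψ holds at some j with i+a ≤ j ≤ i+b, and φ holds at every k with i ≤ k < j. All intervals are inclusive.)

Need some j in [5,6] with (p1 U[≤2] (p1 ∧ ¬p2)), and ¬p1 at every k in [3,j-1].
  j=5: (p1 U[≤2] (p1 ∧ ¬p2)) holds; ¬p1 holds at every k in [3,4] → satisfied.

Yes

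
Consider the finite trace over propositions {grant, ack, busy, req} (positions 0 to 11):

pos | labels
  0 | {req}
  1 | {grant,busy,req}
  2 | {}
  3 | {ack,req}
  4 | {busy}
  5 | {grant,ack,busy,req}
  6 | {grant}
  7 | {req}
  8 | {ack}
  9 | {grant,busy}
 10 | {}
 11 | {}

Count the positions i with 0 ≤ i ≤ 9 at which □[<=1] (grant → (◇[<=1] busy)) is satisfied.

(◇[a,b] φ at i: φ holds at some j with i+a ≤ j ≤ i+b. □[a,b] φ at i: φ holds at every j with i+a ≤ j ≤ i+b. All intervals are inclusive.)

8

Evaluate at each i in [0,9]:
  i=0: ✓ (all of [0,1])
  i=1: ✓ (all of [1,2])
  i=2: ✓ (all of [2,3])
  i=3: ✓ (all of [3,4])
  i=4: ✓ (all of [4,5])
  i=5: ✗ (fails at j=6)
  i=6: ✗ (fails at j=6)
  i=7: ✓ (all of [7,8])
  i=8: ✓ (all of [8,9])
  i=9: ✓ (all of [9,10])
Positions where it holds: {0, 1, 2, 3, 4, 7, 8, 9} → 8.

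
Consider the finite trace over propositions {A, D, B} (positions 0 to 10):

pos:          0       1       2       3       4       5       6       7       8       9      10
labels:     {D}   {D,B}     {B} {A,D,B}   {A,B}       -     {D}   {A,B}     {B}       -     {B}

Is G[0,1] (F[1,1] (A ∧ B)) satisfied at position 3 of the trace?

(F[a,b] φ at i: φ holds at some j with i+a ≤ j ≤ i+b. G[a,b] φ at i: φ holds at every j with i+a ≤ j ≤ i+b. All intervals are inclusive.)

Check F[1,1] (A ∧ B) at every j in [3,4]:
  j=3: holds (witness at 4)
  j=4: fails (none in [5,5])
Fails at j=4 → formula fails.

No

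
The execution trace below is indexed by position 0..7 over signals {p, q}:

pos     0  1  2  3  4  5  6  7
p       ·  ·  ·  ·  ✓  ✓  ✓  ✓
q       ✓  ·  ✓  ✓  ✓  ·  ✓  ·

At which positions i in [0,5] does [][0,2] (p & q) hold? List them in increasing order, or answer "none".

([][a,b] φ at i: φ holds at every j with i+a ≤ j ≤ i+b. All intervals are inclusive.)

Evaluate at each i in [0,5]:
  i=0: ✗ (fails at j=0)
  i=1: ✗ (fails at j=1)
  i=2: ✗ (fails at j=2)
  i=3: ✗ (fails at j=3)
  i=4: ✗ (fails at j=5)
  i=5: ✗ (fails at j=5)

none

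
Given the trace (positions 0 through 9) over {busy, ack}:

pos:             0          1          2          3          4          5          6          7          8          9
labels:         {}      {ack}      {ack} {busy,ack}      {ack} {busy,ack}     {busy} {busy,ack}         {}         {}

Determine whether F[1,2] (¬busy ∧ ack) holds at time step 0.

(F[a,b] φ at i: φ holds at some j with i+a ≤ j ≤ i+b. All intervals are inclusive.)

Check (¬busy ∧ ack) at each j in [1,2]:
  j=1: true
  j=2: true
Found at j=1 → formula holds.

Holds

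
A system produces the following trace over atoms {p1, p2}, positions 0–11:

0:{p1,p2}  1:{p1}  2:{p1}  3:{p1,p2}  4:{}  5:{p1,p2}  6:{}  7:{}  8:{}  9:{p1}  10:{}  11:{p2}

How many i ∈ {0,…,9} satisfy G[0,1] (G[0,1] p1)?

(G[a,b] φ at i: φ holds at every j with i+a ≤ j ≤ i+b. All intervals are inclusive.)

Evaluate at each i in [0,9]:
  i=0: ✓ (all of [0,1])
  i=1: ✓ (all of [1,2])
  i=2: ✗ (fails at j=3)
  i=3: ✗ (fails at j=3)
  i=4: ✗ (fails at j=4)
  i=5: ✗ (fails at j=5)
  i=6: ✗ (fails at j=6)
  i=7: ✗ (fails at j=7)
  i=8: ✗ (fails at j=8)
  i=9: ✗ (fails at j=9)
Positions where it holds: {0, 1} → 2.

2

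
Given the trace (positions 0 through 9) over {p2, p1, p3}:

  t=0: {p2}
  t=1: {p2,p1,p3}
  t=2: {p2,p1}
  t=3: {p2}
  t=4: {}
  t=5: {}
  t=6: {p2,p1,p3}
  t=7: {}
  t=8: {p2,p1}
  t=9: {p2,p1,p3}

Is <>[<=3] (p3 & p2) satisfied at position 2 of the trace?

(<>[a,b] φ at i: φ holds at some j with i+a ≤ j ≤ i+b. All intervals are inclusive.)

False

Check (p3 & p2) at each j in [2,5]:
  j=2: false
  j=3: false
  j=4: false
  j=5: false
No position in the window satisfies it → formula fails.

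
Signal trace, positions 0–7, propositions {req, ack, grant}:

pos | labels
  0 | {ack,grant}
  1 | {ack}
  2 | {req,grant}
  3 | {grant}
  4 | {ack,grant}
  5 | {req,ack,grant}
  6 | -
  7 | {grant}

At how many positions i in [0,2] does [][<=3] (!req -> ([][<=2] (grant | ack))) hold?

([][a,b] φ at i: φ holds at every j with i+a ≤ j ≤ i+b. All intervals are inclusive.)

1

Evaluate at each i in [0,2]:
  i=0: ✓ (all of [0,3])
  i=1: ✗ (fails at j=4)
  i=2: ✗ (fails at j=4)
Positions where it holds: {0} → 1.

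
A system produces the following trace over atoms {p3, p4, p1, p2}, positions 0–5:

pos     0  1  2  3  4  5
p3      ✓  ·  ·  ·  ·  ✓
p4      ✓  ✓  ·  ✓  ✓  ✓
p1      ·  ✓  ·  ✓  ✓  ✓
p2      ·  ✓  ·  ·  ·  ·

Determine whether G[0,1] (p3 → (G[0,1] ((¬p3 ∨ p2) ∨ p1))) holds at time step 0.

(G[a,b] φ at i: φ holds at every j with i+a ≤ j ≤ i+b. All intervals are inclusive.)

Does not hold

Check (p3 → (G[0,1] ((¬p3 ∨ p2) ∨ p1))) at every j in [0,1]:
  j=0: antecedent true; consequent fails at 0 → ✗
  j=1: antecedent false → ✓
Fails at j=0 → formula fails.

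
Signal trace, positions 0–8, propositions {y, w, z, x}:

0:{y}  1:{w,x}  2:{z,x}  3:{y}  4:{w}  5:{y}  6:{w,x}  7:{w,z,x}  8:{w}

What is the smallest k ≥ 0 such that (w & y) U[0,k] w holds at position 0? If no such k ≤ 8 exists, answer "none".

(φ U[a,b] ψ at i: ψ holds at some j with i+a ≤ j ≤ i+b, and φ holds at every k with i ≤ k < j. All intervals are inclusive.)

Need earliest j ≥ 0 with w, and (w & y) at every k in [0,j-1].
  j=0: rhs fails.
  j=1: rhs holds but lhs fails at k=0.
  j=2: rhs fails.
  j=3: rhs fails.
  j=4: rhs holds but lhs fails at k=0.
  j=5: rhs fails.
  j=6: rhs holds but lhs fails at k=0.
  j=7: rhs holds but lhs fails at k=0.
  j=8: rhs holds but lhs fails at k=0.
No witness within the range → none.

none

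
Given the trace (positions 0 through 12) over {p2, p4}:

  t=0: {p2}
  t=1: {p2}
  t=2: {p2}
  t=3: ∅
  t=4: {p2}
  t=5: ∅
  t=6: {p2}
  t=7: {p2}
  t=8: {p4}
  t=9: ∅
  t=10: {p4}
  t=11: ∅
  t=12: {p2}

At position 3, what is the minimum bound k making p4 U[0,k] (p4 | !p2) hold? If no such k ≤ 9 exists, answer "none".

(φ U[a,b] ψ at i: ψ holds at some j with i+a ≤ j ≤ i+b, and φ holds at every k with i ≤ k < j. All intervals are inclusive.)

Need earliest j ≥ 3 with (p4 | !p2), and p4 at every k in [3,j-1].
  j=3: rhs holds (empty prefix). k = 0.

0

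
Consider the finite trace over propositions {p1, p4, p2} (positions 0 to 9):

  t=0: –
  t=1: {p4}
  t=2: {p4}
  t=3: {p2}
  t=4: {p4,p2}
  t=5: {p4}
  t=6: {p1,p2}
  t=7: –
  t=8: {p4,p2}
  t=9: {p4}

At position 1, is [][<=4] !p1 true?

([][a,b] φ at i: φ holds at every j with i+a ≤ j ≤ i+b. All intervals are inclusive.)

Check !p1 at every j in [1,5]:
  j=1: true
  j=2: true
  j=3: true
  j=4: true
  j=5: true
All positions satisfy it → formula holds.

Yes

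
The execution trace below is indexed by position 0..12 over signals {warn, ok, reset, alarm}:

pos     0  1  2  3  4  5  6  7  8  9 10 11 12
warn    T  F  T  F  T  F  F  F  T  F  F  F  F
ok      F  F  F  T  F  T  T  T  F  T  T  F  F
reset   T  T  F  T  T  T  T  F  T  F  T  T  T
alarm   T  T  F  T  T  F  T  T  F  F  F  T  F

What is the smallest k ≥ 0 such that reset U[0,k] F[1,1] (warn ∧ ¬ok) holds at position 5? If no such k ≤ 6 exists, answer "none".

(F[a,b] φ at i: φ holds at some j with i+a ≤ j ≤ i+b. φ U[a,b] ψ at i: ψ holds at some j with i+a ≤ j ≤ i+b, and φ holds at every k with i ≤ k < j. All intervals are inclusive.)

Need earliest j ≥ 5 with F[1,1] (warn ∧ ¬ok), and reset at every k in [5,j-1].
  j=5: rhs fails.
  j=6: rhs fails.
  j=7: rhs holds; lhs holds on [5,6]. k = 2.

2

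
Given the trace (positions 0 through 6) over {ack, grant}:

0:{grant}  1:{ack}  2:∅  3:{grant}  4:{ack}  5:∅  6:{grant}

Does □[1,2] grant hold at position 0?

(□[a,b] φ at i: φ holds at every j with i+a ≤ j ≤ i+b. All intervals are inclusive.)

False

Check grant at every j in [1,2]:
  j=1: false
  j=2: false
Fails at j=1 → formula fails.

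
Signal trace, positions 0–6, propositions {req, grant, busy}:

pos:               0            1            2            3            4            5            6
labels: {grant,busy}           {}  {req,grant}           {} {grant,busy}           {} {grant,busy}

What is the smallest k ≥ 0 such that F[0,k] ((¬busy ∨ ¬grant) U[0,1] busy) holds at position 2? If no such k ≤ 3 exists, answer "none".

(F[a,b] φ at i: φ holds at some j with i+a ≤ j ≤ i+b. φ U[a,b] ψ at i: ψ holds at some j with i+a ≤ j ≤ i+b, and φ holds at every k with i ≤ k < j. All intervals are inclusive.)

Scan j = 2,3,… for ((¬busy ∨ ¬grant) U[0,1] busy):
  j=2: fails
  j=3: holds
First hit at j=3, so smallest k = 3-2 = 1.

1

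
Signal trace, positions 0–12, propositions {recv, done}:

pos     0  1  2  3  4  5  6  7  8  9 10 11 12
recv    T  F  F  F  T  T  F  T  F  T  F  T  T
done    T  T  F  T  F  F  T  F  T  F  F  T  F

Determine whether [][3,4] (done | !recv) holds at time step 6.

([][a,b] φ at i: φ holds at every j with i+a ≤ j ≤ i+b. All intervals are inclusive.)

Does not hold

Check (done | !recv) at every j in [9,10]:
  j=9: false
  j=10: true
Fails at j=9 → formula fails.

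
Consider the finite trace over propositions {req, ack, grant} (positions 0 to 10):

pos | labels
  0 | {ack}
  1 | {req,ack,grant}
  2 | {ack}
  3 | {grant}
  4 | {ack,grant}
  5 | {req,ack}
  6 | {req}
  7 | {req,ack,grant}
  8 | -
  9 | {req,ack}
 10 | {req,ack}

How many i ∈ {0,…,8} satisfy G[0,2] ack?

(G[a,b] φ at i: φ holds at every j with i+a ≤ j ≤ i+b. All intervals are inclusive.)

1

Evaluate at each i in [0,8]:
  i=0: ✓ (all of [0,2])
  i=1: ✗ (fails at j=3)
  i=2: ✗ (fails at j=3)
  i=3: ✗ (fails at j=3)
  i=4: ✗ (fails at j=6)
  i=5: ✗ (fails at j=6)
  i=6: ✗ (fails at j=6)
  i=7: ✗ (fails at j=8)
  i=8: ✗ (fails at j=8)
Positions where it holds: {0} → 1.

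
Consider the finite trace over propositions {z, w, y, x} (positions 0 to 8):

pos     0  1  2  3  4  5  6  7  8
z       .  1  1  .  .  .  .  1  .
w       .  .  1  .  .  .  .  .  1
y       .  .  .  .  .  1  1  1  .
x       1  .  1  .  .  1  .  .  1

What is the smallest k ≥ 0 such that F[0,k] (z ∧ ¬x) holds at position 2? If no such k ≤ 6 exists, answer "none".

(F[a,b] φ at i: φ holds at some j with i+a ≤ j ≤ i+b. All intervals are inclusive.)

5

Scan j = 2,3,… for (z ∧ ¬x):
  j=2: fails
  j=3: fails
  j=4: fails
  j=5: fails
  j=6: fails
  j=7: holds
First hit at j=7, so smallest k = 7-2 = 5.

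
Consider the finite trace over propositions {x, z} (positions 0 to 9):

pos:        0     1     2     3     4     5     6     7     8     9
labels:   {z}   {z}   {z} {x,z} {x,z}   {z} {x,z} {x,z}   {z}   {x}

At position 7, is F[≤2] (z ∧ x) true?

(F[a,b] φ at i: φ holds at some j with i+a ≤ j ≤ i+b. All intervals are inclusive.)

Yes

Check (z ∧ x) at each j in [7,9]:
  j=7: true
  j=8: false
  j=9: false
Found at j=7 → formula holds.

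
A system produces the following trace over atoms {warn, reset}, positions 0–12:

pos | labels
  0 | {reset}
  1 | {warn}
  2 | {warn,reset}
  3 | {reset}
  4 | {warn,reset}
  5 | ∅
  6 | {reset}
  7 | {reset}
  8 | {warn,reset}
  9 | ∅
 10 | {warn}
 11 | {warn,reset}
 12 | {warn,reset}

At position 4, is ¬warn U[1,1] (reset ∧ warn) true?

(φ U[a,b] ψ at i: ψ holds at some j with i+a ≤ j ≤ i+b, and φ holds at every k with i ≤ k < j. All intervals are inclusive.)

Need some j in [5,5] with (reset ∧ warn), and ¬warn at every k in [4,j-1].
  j=5: (reset ∧ warn) false.
No j in the window works → until fails.

Does not hold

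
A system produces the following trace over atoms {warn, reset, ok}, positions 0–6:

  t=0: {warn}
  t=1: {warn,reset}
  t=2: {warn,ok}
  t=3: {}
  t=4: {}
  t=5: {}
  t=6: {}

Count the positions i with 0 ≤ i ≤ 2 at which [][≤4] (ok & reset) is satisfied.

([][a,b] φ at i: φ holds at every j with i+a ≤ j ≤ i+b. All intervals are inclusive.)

Evaluate at each i in [0,2]:
  i=0: ✗ (fails at j=0)
  i=1: ✗ (fails at j=1)
  i=2: ✗ (fails at j=2)
Positions where it holds: {} → 0.

0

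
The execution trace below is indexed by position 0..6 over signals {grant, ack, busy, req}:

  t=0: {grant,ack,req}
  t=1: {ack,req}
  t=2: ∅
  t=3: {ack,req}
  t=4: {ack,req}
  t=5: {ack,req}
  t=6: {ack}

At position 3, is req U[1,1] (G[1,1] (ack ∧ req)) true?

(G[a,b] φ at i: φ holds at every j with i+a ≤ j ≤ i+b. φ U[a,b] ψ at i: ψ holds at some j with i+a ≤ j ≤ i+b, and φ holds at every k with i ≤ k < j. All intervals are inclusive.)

Holds

Need some j in [4,4] with G[1,1] (ack ∧ req), and req at every k in [3,j-1].
  j=4: G[1,1] (ack ∧ req) holds; req holds at every k in [3,3] → satisfied.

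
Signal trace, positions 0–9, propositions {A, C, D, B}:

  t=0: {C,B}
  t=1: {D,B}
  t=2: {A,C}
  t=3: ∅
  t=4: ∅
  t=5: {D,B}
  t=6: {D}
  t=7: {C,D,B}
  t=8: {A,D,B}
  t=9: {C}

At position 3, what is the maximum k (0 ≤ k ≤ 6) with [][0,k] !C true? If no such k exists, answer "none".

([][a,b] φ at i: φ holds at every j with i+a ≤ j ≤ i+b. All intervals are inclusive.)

!C must hold from j=3 onward; find where it first fails.
  j=3: holds
  j=4: holds
  j=5: holds
  j=6: holds
  j=7: fails
Holds on [3,6], so largest k = 3.

3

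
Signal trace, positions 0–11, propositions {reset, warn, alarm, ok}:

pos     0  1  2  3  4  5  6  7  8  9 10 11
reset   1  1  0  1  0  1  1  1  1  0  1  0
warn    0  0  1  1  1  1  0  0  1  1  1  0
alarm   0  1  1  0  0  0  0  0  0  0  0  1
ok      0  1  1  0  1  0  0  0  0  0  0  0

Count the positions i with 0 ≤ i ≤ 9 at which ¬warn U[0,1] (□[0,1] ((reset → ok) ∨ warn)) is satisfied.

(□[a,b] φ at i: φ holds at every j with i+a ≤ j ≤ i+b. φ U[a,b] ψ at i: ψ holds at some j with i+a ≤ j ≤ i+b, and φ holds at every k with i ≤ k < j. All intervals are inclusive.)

8

Evaluate at each i in [0,9]:
  i=0: ✓ (rhs at j=1; lhs holds on [0,0])
  i=1: ✓ (rhs at j=1)
  i=2: ✓ (rhs at j=2)
  i=3: ✓ (rhs at j=3)
  i=4: ✓ (rhs at j=4)
  i=5: ✗ (no rhs in [5,6])
  i=6: ✗ (no rhs in [6,7])
  i=7: ✓ (rhs at j=8; lhs holds on [7,7])
  i=8: ✓ (rhs at j=8)
  i=9: ✓ (rhs at j=9)
Positions where it holds: {0, 1, 2, 3, 4, 7, 8, 9} → 8.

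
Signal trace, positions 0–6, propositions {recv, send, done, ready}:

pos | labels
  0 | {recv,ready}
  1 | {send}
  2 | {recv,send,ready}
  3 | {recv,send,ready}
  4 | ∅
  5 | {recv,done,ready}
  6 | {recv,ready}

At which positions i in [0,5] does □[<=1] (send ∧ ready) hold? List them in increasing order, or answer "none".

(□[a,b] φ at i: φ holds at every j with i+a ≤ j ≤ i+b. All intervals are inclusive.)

Evaluate at each i in [0,5]:
  i=0: ✗ (fails at j=0)
  i=1: ✗ (fails at j=1)
  i=2: ✓ (all of [2,3])
  i=3: ✗ (fails at j=4)
  i=4: ✗ (fails at j=4)
  i=5: ✗ (fails at j=5)

2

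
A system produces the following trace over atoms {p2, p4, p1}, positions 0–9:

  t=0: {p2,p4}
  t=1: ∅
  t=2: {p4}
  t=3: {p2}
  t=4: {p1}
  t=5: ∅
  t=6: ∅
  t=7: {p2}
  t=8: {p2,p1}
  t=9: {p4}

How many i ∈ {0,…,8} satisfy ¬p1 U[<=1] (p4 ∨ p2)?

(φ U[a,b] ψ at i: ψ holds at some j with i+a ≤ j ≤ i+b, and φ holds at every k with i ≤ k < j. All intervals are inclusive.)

7

Evaluate at each i in [0,8]:
  i=0: ✓ (rhs at j=0)
  i=1: ✓ (rhs at j=2; lhs holds on [1,1])
  i=2: ✓ (rhs at j=2)
  i=3: ✓ (rhs at j=3)
  i=4: ✗ (no rhs in [4,5])
  i=5: ✗ (no rhs in [5,6])
  i=6: ✓ (rhs at j=7; lhs holds on [6,6])
  i=7: ✓ (rhs at j=7)
  i=8: ✓ (rhs at j=8)
Positions where it holds: {0, 1, 2, 3, 6, 7, 8} → 7.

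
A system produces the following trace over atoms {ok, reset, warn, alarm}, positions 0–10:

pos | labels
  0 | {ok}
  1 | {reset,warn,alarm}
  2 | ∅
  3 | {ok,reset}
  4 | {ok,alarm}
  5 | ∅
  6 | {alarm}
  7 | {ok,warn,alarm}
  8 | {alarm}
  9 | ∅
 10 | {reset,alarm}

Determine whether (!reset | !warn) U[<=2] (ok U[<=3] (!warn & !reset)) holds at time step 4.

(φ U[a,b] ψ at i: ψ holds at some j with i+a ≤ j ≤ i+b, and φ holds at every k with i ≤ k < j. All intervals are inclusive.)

Holds

Need some j in [4,6] with (ok U[<=3] (!warn & !reset)), and (!reset | !warn) at every k in [4,j-1].
  j=4: (ok U[<=3] (!warn & !reset)) holds; no prefix to check → satisfied.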